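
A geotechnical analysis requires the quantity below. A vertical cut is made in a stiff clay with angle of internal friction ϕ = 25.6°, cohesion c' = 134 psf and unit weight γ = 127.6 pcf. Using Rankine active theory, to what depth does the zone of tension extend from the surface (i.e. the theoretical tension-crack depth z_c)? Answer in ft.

3.34 ft

K_a = tan²(45° − 25.6°/2) = 0.3966; √K_a = 0.6297.
The active pressure is zero where K_a γ z = 2c√K_a, so z_c = 2c/(γ√K_a) = 2×134/(127.6×0.6297) = 3.335 ft.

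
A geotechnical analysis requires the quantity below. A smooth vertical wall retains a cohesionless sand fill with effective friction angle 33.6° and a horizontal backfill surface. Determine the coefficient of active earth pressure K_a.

0.288

K_a = (1 − sin φ)/(1 + sin φ) = (1 − sin 33.6°)/(1 + sin 33.6°) = 0.2875.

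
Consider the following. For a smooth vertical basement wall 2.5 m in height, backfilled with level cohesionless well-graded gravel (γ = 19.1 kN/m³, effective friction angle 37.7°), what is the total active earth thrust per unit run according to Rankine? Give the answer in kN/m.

K_a = tan²(45° − φ/2) = 0.2411.
P_a = ½ K_a γ H² = 0.5 × 0.2411 × 19.1 × 2.5² = 14.39 kN/m.

14.4 kN/m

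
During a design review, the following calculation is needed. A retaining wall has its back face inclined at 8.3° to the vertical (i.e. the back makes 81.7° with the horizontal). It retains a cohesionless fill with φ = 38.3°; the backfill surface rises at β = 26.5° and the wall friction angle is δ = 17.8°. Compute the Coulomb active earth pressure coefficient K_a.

0.408

K_a = sin²(α+φ) / [sin²α · sin(α−δ) · (1 + √{sin(φ+δ)sin(φ−β) / (sin(α−δ)sin(α+β))})²].
With α = 81.7°, φ = 38.3°, δ = 17.8°, β = 26.5°: K_a = 0.4079.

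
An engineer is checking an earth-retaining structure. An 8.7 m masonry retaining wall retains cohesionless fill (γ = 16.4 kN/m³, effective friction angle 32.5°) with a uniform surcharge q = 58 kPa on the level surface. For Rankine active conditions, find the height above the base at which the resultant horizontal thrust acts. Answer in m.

K_a = 0.3010.
Triangular part P₁ = ½K_aγH² = 186.8 at H/3 = 2.900 m; rectangular part P₂ = K_a q H = 151.9 at H/2 = 4.350 m.
ȳ = (P₁·2.900 + P₂·4.350)/(P₁+P₂) = 3.550 m.

3.55 m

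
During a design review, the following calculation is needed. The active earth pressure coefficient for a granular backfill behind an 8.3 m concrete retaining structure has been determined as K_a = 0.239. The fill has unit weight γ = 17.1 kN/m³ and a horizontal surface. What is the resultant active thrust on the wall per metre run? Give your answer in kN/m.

P = ½ K_a γ H² = 0.5 × 0.239 × 17.1 × 8.3² = 140.8 kN/m.

141 kN/m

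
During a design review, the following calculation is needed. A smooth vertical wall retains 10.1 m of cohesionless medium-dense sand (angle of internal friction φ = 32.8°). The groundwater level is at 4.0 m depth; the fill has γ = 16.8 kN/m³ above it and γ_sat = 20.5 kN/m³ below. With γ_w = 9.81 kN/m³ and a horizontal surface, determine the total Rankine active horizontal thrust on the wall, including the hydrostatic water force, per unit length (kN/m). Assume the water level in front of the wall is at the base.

K_a = tan²(45° − φ/2) = 0.2973.
γ' = 20.5 − 9.81 = 10.69 kN/m³. Depth below WT = 6.1 m.
σ'_h at WT = K_a γ d_w = 19.98 kPa; at base = 19.98 + K_a γ' × 6.1 = 39.36 kPa.
P₁ (0–4.0 m) = ½×19.98×4.0 = 39.95. P₂ (4.0–10.1 m) = ½(19.98+39.36)×6.1 = 181.0.
P_w = ½ γ_w h₂² = 0.5×9.81×6.1² = 182.5. Total = 39.95+181.0+182.5 = 403.4 kN/m.

403 kN/m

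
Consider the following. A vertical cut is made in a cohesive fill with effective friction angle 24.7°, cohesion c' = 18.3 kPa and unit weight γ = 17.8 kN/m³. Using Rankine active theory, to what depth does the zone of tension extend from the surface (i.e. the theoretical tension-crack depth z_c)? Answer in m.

K_a = tan²(45° − 24.7°/2) = 0.4106; √K_a = 0.6408.
The active pressure is zero where K_a γ z = 2c√K_a, so z_c = 2c/(γ√K_a) = 2×18.3/(17.8×0.6408) = 3.209 m.

3.21 m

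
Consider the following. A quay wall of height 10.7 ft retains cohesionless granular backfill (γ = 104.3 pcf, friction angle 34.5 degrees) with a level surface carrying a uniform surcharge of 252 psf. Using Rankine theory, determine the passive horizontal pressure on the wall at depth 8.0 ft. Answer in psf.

K_p = (1 + sin φ)/(1 − sin φ) = 3.613.
σ_v = γz + q = 104.3 × 8.0 + 252 = 1086 psf.
σ_h = K_p σ_v = 3.613 × 1086 = 3925 psf.

3920 psf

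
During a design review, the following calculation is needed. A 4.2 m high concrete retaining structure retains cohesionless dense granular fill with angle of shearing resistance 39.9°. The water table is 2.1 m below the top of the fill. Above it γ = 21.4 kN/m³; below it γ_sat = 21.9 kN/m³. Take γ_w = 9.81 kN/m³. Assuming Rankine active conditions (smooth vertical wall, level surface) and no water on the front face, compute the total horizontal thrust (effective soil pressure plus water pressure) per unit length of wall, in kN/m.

58.4 kN/m

K_a = tan²(45° − φ/2) = 0.2184.
γ' = 21.9 − 9.81 = 12.09 kN/m³. Depth below WT = 2.1 m.
σ'_h at WT = K_a γ d_w = 9.816 kPa; at base = 9.816 + K_a γ' × 2.1 = 15.36 kPa.
P₁ (0–2.1 m) = ½×9.816×2.1 = 10.31. P₂ (2.1–4.2 m) = ½(9.816+15.36)×2.1 = 26.44.
P_w = ½ γ_w h₂² = 0.5×9.81×2.1² = 21.63. Total = 10.31+26.44+21.63 = 58.38 kN/m.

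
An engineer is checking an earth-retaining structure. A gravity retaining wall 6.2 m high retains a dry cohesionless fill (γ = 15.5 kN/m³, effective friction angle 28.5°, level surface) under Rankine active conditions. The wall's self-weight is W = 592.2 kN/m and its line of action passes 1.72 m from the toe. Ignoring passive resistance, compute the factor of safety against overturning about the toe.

K_a = tan²(45° − 28.5°/2) = 0.3540.
P_a = ½K_aγH² = 0.5×0.3540×15.5×6.2² = 105.4 kN/m, acting at H/3 = 2.067 m above the base.
Overturning moment M_o = P_a × H/3 = 105.4 × 2.067 = 217.9.
Resisting moment M_r = W × 1.72 = 592.2 × 1.72 = 1019.
FS_overturning = M_r/M_o = 1019/217.9 = 4.674.

4.67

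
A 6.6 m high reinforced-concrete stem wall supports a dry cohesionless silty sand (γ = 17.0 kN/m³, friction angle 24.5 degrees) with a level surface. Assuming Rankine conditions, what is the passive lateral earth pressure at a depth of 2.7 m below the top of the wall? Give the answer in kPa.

K_p = (1 + sin φ)/(1 − sin φ) = 2.417.
σ_h = K_p γ z = 2.417 × 17.0 × 2.7 = 110.9 kPa.

111 kPa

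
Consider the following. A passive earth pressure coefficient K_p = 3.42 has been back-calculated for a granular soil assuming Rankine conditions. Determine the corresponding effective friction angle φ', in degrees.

33.2°

K_p = (1+sin φ)/(1−sin φ) ⇒ sin φ = (K_p − 1)/(K_p + 1) = 0.5475.
φ = arcsin(0.5475) = 33.20°.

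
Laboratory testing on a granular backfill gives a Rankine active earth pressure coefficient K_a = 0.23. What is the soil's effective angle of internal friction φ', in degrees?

K_a = tan²(45° − φ/2) ⇒ 45° − φ/2 = arctan(√0.23) = 25.62°.
φ = 2(45° − 25.62°) = 38.76°.

38.8°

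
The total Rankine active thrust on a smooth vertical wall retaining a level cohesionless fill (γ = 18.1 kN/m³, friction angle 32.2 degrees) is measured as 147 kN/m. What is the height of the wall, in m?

K_a = 0.3047. P_a = ½ K_a γ H² ⇒ H = √(2P_a/(K_a γ)).
H = √(2×147/(0.3047×18.1)) = 7.301 m.

7.30 m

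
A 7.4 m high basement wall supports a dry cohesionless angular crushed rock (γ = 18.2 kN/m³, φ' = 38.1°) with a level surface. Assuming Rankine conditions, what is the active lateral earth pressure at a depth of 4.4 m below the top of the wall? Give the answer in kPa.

19.0 kPa

K_a = (1 − sin φ)/(1 + sin φ) = 0.2368.
σ_h = K_a γ z = 0.2368 × 18.2 × 4.4 = 18.97 kPa.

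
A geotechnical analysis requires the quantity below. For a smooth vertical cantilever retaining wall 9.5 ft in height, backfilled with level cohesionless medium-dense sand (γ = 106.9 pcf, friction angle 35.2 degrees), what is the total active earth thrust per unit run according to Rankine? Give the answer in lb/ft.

K_a = tan²(45° − φ/2) = 0.2687.
P_a = ½ K_a γ H² = 0.5 × 0.2687 × 106.9 × 9.5² = 1296 lb/ft.

1300 lb/ft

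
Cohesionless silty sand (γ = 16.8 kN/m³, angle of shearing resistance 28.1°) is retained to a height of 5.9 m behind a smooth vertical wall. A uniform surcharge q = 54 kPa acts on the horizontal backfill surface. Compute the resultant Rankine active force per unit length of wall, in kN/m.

220 kN/m

K_a = tan²(45° − φ/2) = 0.3596.
Soil triangle: ½ K_a γ H² = 0.5×0.3596×16.8×5.9² = 105.2 kN/m.
Surcharge rectangle: K_a q H = 0.3596×54×5.9 = 114.6 kN/m.
Total = 105.2 + 114.6 = 219.7 kN/m.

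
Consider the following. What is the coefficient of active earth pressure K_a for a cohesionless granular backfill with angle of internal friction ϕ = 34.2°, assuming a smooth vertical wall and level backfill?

K_a = (1 − sin φ)/(1 + sin φ) = (1 − sin 34.2°)/(1 + sin 34.2°) = 0.2803.

0.280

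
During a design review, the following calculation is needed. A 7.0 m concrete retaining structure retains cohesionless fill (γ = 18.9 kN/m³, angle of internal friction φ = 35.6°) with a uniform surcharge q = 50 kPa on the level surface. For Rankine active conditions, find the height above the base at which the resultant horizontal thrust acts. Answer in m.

2.84 m

K_a = 0.2641.
Triangular part P₁ = ½K_aγH² = 122.3 at H/3 = 2.333 m; rectangular part P₂ = K_a q H = 92.44 at H/2 = 3.500 m.
ȳ = (P₁·2.333 + P₂·3.500)/(P₁+P₂) = 2.836 m.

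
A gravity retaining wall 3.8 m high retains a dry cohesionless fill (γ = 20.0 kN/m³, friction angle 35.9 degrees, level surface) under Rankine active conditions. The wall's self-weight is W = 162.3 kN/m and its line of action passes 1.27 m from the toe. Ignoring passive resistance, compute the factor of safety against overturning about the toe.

4.32

K_a = tan²(45° − 35.9°/2) = 0.2607.
P_a = ½K_aγH² = 0.5×0.2607×20.0×3.8² = 37.65 kN/m, acting at H/3 = 1.267 m above the base.
Overturning moment M_o = P_a × H/3 = 37.65 × 1.267 = 47.69.
Resisting moment M_r = W × 1.27 = 162.3 × 1.27 = 206.1.
FS_overturning = M_r/M_o = 206.1/47.69 = 4.322.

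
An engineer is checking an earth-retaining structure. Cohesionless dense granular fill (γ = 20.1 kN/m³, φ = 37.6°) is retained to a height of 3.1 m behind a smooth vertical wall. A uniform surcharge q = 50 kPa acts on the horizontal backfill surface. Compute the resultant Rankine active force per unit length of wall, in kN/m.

K_a = tan²(45° − φ/2) = 0.2421.
Soil triangle: ½ K_a γ H² = 0.5×0.2421×20.1×3.1² = 23.38 kN/m.
Surcharge rectangle: K_a q H = 0.2421×50×3.1 = 37.53 kN/m.
Total = 23.38 + 37.53 = 60.91 kN/m.

60.9 kN/m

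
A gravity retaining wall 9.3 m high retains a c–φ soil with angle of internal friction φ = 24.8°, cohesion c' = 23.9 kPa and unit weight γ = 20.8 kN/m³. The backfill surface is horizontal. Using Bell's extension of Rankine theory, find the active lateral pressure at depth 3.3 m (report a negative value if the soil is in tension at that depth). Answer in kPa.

-2.50 kPa

K_a = (1 − sin φ)/(1 + sin φ) = 0.4090.
σ_a = K_a γ z − 2c√K_a = 0.4090×20.8×3.3 − 2×23.9×0.6395 = -2.496 kPa.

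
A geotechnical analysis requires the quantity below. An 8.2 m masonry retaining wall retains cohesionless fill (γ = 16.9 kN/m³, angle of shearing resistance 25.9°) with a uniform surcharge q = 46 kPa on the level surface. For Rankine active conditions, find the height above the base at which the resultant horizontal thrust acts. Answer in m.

K_a = 0.3920.
Triangular part P₁ = ½K_aγH² = 222.7 at H/3 = 2.733 m; rectangular part P₂ = K_a q H = 147.9 at H/2 = 4.100 m.
ȳ = (P₁·2.733 + P₂·4.100)/(P₁+P₂) = 3.279 m.

3.28 m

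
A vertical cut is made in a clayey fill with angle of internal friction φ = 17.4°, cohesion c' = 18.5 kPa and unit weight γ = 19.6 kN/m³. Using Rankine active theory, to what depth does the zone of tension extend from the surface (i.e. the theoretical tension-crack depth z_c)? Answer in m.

K_a = tan²(45° − 17.4°/2) = 0.5396; √K_a = 0.7346.
The active pressure is zero where K_a γ z = 2c√K_a, so z_c = 2c/(γ√K_a) = 2×18.5/(19.6×0.7346) = 2.570 m.

2.57 m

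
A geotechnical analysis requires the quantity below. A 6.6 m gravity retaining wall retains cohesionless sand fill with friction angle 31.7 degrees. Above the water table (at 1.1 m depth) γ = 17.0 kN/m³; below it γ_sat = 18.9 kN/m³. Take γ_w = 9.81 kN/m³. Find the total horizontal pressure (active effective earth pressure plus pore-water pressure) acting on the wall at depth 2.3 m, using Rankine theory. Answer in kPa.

21.0 kPa

K_a = (1 − sin φ)/(1 + sin φ) = 0.3111.
γ' = 18.9 − 9.81 = 9.090 kN/m³.
Effective vertical stress at 2.3 m: σ'_v = 17.0×1.1 + 9.090×1.20 = 29.61 kPa.
σ'_h = K_a σ'_v = 0.3111 × 29.61 = 9.210 kPa; u = γ_w × 1.20 = 11.77 kPa.
Total σ_h = 9.210 + 11.77 = 20.98 kPa.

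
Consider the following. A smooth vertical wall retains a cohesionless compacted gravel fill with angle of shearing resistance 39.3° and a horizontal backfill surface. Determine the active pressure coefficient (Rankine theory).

0.224

K_a = (1 − sin φ)/(1 + sin φ) = (1 − sin 39.3°)/(1 + sin 39.3°) = 0.2245.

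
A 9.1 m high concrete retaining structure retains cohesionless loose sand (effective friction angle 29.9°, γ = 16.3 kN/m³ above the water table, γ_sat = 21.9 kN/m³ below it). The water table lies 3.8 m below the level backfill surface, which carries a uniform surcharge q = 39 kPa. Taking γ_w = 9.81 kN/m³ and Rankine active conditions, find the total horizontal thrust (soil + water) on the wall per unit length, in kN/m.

K_a = tan²(45° − φ/2) = 0.3347.
γ' = 21.9 − 9.81 = 12.09 kN/m³. h₂ = H − d_w = 5.3 m.
σ'_h: at surface K_a·q = 13.05; at WT K_a(q+γd_w) = 33.78; at base K_a(q+γd_w+γ'h₂) = 55.23 kPa.
P₁ = ½(13.05+33.78)×3.8 = 88.99; P₂ = ½(33.78+55.23)×5.3 = 235.9; P_w = ½γ_w h₂² = 137.8.
Total = 88.99+235.9+137.8 = 462.6 kN/m.

463 kN/m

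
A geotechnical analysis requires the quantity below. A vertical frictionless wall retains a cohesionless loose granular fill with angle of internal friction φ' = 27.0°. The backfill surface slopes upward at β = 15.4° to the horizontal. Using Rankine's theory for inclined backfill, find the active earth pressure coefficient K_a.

0.431

K_a = cos β · (cos β − √(cos²β − cos²φ)) / (cos β + √(cos²β − cos²φ)).
cos β = 0.9641, cos φ = 0.8910, √(cos²β − cos²φ) = 0.3682.
K_a = 0.9641 × (0.9641 − 0.3682)/(0.9641 + 0.3682) = 0.4312.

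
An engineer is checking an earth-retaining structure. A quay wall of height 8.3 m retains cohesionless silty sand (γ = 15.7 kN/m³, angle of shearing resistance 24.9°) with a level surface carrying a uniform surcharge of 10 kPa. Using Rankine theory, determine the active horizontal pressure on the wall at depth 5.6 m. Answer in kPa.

39.9 kPa

K_a = (1 − sin φ)/(1 + sin φ) = 0.4074.
σ_v = γz + q = 15.7 × 5.6 + 10 = 97.92 kPa.
σ_h = K_a σ_v = 0.4074 × 97.92 = 39.89 kPa.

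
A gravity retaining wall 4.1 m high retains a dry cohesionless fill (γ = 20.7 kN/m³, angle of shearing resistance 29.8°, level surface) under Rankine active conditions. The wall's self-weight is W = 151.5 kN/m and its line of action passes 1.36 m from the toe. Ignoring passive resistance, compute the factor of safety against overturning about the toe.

K_a = tan²(45° − 29.8°/2) = 0.3360.
P_a = ½K_aγH² = 0.5×0.3360×20.7×4.1² = 58.46 kN/m, acting at H/3 = 1.367 m above the base.
Overturning moment M_o = P_a × H/3 = 58.46 × 1.367 = 79.90.
Resisting moment M_r = W × 1.36 = 151.5 × 1.36 = 206.0.
FS_overturning = M_r/M_o = 206.0/79.90 = 2.579.

2.58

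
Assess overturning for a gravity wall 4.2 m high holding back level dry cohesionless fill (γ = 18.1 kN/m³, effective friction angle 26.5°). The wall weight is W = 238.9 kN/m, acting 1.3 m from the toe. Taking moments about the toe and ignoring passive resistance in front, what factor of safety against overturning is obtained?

3.63

K_a = tan²(45° − 26.5°/2) = 0.3829.
P_a = ½K_aγH² = 0.5×0.3829×18.1×4.2² = 61.13 kN/m, acting at H/3 = 1.400 m above the base.
Overturning moment M_o = P_a × H/3 = 61.13 × 1.400 = 85.59.
Resisting moment M_r = W × 1.3 = 238.9 × 1.3 = 310.6.
FS_overturning = M_r/M_o = 310.6/85.59 = 3.629.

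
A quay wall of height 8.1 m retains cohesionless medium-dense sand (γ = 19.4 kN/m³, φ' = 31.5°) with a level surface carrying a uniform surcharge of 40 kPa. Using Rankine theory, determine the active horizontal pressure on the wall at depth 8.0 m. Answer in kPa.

K_a = (1 − sin φ)/(1 + sin φ) = 0.3136.
σ_v = γz + q = 19.4 × 8.0 + 40 = 195.2 kPa.
σ_h = K_a σ_v = 0.3136 × 195.2 = 61.22 kPa.

61.2 kPa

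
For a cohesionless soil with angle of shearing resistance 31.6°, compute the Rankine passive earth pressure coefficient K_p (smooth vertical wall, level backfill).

3.20

K_p = (1 + sin φ)/(1 − sin φ) = tan²(45° + 31.6°/2) = 3.202.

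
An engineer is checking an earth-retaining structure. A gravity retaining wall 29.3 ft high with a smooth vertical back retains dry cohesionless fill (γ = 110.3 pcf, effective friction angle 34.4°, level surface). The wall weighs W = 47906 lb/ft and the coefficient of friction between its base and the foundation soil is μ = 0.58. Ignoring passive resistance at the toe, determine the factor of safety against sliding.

2.11

K_a = tan²(45° − 34.4°/2) = 0.2780.
P_a = ½K_aγH² = 0.5×0.2780×110.3×29.3² = 13160 lb/ft, acting at H/3 = 9.767 ft above the base.
FS_sliding = μW / P_a = 0.58×47906 / 13160 = 2.111.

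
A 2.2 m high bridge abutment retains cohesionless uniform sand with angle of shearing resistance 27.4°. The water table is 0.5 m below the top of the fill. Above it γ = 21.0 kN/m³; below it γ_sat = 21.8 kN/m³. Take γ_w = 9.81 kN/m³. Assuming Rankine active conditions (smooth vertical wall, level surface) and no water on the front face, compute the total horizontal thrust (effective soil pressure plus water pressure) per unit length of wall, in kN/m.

28.1 kN/m

K_a = tan²(45° − φ/2) = 0.3697.
γ' = 21.8 − 9.81 = 11.99 kN/m³. Depth below WT = 1.7 m.
σ'_h at WT = K_a γ d_w = 3.882 kPa; at base = 3.882 + K_a γ' × 1.7 = 11.42 kPa.
P₁ (0–0.5 m) = ½×3.882×0.5 = 0.9704. P₂ (0.5–2.2 m) = ½(3.882+11.42)×1.7 = 13.00.
P_w = ½ γ_w h₂² = 0.5×9.81×1.7² = 14.18. Total = 0.9704+13.00+14.18 = 28.15 kN/m.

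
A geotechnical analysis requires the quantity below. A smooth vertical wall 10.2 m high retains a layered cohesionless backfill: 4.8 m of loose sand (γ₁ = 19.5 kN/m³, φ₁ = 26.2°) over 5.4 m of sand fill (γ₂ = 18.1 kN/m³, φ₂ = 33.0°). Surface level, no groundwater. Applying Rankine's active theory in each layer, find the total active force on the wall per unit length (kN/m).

K_a1 = tan²(45°−26.2°/2) = 0.3874; K_a2 = tan²(45°−33.0°/2) = 0.2948.
Layer 1: σ at base = K_a1 γ₁ h₁ = 36.26 kPa; P₁ = ½×36.26×4.8 = 87.03.
Layer 2: σ_v at top = γ₁h₁ = 93.60; σ_h top = K_a2×93.60 = 27.59; σ_h base = K_a2×(93.60+18.1×5.4) = 56.41.
P₂ = ½(27.59+56.41)×5.4 = 226.8. Total P_a = 87.03+226.8 = 313.8 kN/m.

314 kN/m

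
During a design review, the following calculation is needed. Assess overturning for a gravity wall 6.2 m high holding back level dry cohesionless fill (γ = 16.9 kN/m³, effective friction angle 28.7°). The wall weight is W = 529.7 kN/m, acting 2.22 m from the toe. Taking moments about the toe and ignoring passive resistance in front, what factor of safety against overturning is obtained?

4.99

K_a = tan²(45° − 28.7°/2) = 0.3511.
P_a = ½K_aγH² = 0.5×0.3511×16.9×6.2² = 114.1 kN/m, acting at H/3 = 2.067 m above the base.
Overturning moment M_o = P_a × H/3 = 114.1 × 2.067 = 235.7.
Resisting moment M_r = W × 2.22 = 529.7 × 2.22 = 1176.
FS_overturning = M_r/M_o = 1176/235.7 = 4.989.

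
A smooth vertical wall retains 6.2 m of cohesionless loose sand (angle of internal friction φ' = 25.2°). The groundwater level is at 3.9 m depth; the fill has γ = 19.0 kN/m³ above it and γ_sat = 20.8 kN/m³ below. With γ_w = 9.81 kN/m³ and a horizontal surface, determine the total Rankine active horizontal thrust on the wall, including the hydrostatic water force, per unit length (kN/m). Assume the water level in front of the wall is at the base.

K_a = tan²(45° − φ/2) = 0.4027.
γ' = 20.8 − 9.81 = 10.99 kN/m³. Depth below WT = 2.3 m.
σ'_h at WT = K_a γ d_w = 29.84 kPa; at base = 29.84 + K_a γ' × 2.3 = 40.02 kPa.
P₁ (0–3.9 m) = ½×29.84×3.9 = 58.19. P₂ (3.9–6.2 m) = ½(29.84+40.02)×2.3 = 80.35.
P_w = ½ γ_w h₂² = 0.5×9.81×2.3² = 25.95. Total = 58.19+80.35+25.95 = 164.5 kN/m.

164 kN/m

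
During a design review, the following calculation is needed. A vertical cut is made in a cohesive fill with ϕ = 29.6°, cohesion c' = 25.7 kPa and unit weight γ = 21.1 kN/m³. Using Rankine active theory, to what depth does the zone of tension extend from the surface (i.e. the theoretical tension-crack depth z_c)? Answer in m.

K_a = tan²(45° − 29.6°/2) = 0.3387; √K_a = 0.5820.
The active pressure is zero where K_a γ z = 2c√K_a, so z_c = 2c/(γ√K_a) = 2×25.7/(21.1×0.5820) = 4.185 m.

4.19 m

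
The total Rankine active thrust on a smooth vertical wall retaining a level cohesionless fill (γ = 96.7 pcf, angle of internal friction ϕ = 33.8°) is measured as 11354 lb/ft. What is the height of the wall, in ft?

K_a = 0.2851. P_a = ½ K_a γ H² ⇒ H = √(2P_a/(K_a γ)).
H = √(2×11354/(0.2851×96.7)) = 28.70 ft.

28.7 ft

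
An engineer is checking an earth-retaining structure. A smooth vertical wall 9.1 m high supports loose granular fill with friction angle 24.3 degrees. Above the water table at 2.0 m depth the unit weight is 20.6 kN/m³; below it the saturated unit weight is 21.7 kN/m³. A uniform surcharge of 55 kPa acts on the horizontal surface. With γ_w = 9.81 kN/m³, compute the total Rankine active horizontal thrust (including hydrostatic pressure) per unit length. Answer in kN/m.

720 kN/m

K_a = tan²(45° − φ/2) = 0.4169.
γ' = 21.7 − 9.81 = 11.89 kN/m³. h₂ = H − d_w = 7.1 m.
σ'_h: at surface K_a·q = 22.93; at WT K_a(q+γd_w) = 40.11; at base K_a(q+γd_w+γ'h₂) = 75.30 kPa.
P₁ = ½(22.93+40.11)×2.0 = 63.04; P₂ = ½(40.11+75.30)×7.1 = 409.7; P_w = ½γ_w h₂² = 247.3.
Total = 63.04+409.7+247.3 = 720.0 kN/m.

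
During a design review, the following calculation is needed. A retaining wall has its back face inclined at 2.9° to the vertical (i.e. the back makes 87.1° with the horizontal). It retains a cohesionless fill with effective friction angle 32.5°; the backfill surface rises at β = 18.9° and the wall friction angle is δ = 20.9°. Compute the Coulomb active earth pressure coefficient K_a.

K_a = sin²(α+φ) / [sin²α · sin(α−δ) · (1 + √{sin(φ+δ)sin(φ−β) / (sin(α−δ)sin(α+β))})²].
With α = 87.1°, φ = 32.5°, δ = 20.9°, β = 18.9°: K_a = 0.3869.

0.387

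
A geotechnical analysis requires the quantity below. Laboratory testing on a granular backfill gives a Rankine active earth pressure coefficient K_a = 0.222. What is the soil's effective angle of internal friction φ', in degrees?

39.5°

K_a = tan²(45° − φ/2) ⇒ 45° − φ/2 = arctan(√0.222) = 25.23°.
φ = 2(45° − 25.23°) = 39.54°.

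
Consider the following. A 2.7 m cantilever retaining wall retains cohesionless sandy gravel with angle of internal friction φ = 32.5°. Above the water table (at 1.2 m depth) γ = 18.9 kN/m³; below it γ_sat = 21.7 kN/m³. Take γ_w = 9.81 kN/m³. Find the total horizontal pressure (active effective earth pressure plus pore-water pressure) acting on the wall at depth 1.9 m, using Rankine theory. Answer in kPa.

16.2 kPa

K_a = (1 − sin φ)/(1 + sin φ) = 0.3010.
γ' = 21.7 − 9.81 = 11.89 kN/m³.
Effective vertical stress at 1.9 m: σ'_v = 18.9×1.2 + 11.89×0.700 = 31.00 kPa.
σ'_h = K_a σ'_v = 0.3010 × 31.00 = 9.331 kPa; u = γ_w × 0.700 = 6.867 kPa.
Total σ_h = 9.331 + 6.867 = 16.20 kPa.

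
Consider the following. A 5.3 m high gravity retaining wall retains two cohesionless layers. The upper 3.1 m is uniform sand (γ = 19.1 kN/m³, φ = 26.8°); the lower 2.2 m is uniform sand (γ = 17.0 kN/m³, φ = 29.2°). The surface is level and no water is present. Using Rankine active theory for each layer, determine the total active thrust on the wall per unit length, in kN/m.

93.7 kN/m

K_a1 = tan²(45°−26.8°/2) = 0.3785; K_a2 = tan²(45°−29.2°/2) = 0.3442.
Layer 1: σ at base = K_a1 γ₁ h₁ = 22.41 kPa; P₁ = ½×22.41×3.1 = 34.73.
Layer 2: σ_v at top = γ₁h₁ = 59.21; σ_h top = K_a2×59.21 = 20.38; σ_h base = K_a2×(59.21+17.0×2.2) = 33.25.
P₂ = ½(20.38+33.25)×2.2 = 59.00. Total P_a = 34.73+59.00 = 93.73 kN/m.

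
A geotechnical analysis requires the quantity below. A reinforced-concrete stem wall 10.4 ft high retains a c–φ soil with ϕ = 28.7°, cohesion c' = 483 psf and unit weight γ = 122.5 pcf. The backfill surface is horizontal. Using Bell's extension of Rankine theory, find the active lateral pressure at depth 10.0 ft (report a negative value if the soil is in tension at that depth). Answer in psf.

K_a = (1 − sin φ)/(1 + sin φ) = 0.3511.
σ_a = K_a γ z − 2c√K_a = 0.3511×122.5×10.0 − 2×483×0.5926 = -142.3 psf.

-142 psf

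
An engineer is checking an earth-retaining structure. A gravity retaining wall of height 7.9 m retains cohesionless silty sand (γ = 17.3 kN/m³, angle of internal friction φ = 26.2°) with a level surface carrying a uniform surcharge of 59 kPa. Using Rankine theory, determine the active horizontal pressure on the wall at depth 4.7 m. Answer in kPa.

K_a = (1 − sin φ)/(1 + sin φ) = 0.3874.
σ_v = γz + q = 17.3 × 4.7 + 59 = 140.3 kPa.
σ_h = K_a σ_v = 0.3874 × 140.3 = 54.36 kPa.

54.4 kPa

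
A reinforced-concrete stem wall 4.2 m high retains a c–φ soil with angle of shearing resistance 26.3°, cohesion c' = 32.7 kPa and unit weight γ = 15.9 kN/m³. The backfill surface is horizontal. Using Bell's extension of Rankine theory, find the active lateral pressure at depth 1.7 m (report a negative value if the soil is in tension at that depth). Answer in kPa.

K_a = (1 − sin φ)/(1 + sin φ) = 0.3859.
σ_a = K_a γ z − 2c√K_a = 0.3859×15.9×1.7 − 2×32.7×0.6212 = -30.20 kPa.

-30.2 kPa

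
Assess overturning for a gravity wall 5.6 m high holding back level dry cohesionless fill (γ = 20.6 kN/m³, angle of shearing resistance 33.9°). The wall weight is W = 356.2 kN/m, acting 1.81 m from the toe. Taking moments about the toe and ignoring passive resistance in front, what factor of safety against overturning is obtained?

3.77

K_a = tan²(45° − 33.9°/2) = 0.2839.
P_a = ½K_aγH² = 0.5×0.2839×20.6×5.6² = 91.70 kN/m, acting at H/3 = 1.867 m above the base.
Overturning moment M_o = P_a × H/3 = 91.70 × 1.867 = 171.2.
Resisting moment M_r = W × 1.81 = 356.2 × 1.81 = 644.7.
FS_overturning = M_r/M_o = 644.7/171.2 = 3.766.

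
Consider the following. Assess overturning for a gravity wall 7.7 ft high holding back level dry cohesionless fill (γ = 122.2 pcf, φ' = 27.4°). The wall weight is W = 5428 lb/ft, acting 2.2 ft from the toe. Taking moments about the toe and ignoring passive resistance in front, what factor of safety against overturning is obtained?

K_a = tan²(45° − 27.4°/2) = 0.3697.
P_a = ½K_aγH² = 0.5×0.3697×122.2×7.7² = 1339 lb/ft, acting at H/3 = 2.567 ft above the base.
Overturning moment M_o = P_a × H/3 = 1339 × 2.567 = 3437.
Resisting moment M_r = W × 2.2 = 5428 × 2.2 = 11940.
FS_overturning = M_r/M_o = 11940/3437 = 3.474.

3.47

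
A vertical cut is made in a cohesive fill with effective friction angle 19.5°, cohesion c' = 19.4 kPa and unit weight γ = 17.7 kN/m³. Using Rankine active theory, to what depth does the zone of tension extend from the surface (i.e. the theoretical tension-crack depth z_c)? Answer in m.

K_a = tan²(45° − 19.5°/2) = 0.4995; √K_a = 0.7067.
The active pressure is zero where K_a γ z = 2c√K_a, so z_c = 2c/(γ√K_a) = 2×19.4/(17.7×0.7067) = 3.102 m.

3.10 m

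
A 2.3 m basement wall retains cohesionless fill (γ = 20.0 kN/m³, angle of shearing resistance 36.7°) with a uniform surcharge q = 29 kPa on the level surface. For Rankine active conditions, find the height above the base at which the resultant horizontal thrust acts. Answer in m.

K_a = 0.2519.
Triangular part P₁ = ½K_aγH² = 13.32 at H/3 = 0.7667 m; rectangular part P₂ = K_a q H = 16.80 at H/2 = 1.150 m.
ȳ = (P₁·0.7667 + P₂·1.150)/(P₁+P₂) = 0.9804 m.

0.980 m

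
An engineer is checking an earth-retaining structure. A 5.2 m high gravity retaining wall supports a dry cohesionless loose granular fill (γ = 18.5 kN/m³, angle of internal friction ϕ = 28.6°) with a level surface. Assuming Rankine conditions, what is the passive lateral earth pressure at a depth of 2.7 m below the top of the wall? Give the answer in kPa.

K_p = (1 + sin φ)/(1 − sin φ) = 2.837.
σ_h = K_p γ z = 2.837 × 18.5 × 2.7 = 141.7 kPa.

142 kPa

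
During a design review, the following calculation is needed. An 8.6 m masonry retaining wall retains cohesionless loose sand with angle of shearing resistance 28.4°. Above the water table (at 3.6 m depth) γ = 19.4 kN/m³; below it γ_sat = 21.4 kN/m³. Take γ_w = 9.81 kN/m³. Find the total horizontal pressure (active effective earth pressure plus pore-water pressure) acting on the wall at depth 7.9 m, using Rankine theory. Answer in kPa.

84.7 kPa

K_a = (1 − sin φ)/(1 + sin φ) = 0.3554.
γ' = 21.4 − 9.81 = 11.59 kN/m³.
Effective vertical stress at 7.9 m: σ'_v = 19.4×3.6 + 11.59×4.30 = 119.7 kPa.
σ'_h = K_a σ'_v = 0.3554 × 119.7 = 42.53 kPa; u = γ_w × 4.30 = 42.18 kPa.
Total σ_h = 42.53 + 42.18 = 84.71 kPa.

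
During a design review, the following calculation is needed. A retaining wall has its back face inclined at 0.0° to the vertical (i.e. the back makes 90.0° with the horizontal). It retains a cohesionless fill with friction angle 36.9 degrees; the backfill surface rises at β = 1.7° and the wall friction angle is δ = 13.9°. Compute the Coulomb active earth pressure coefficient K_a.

K_a = sin²(α+φ) / [sin²α · sin(α−δ) · (1 + √{sin(φ+δ)sin(φ−β) / (sin(α−δ)sin(α+β))})²].
With α = 90.0°, φ = 36.9°, δ = 13.9°, β = 1.7°: K_a = 0.2338.

0.234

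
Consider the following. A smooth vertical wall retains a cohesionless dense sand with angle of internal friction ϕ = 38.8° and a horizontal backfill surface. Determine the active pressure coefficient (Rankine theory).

0.230

K_a = (1 − sin φ)/(1 + sin φ) = (1 − sin 38.8°)/(1 + sin 38.8°) = 0.2296.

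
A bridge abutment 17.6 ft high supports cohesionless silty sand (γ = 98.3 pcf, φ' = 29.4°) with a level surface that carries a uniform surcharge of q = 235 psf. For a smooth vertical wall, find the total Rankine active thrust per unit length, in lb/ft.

K_a = tan²(45° − φ/2) = 0.3415.
Soil triangle: ½ K_a γ H² = 0.5×0.3415×98.3×17.6² = 5199 lb/ft.
Surcharge rectangle: K_a q H = 0.3415×235×17.6 = 1412 lb/ft.
Total = 5199 + 1412 = 6611 lb/ft.

6610 lb/ft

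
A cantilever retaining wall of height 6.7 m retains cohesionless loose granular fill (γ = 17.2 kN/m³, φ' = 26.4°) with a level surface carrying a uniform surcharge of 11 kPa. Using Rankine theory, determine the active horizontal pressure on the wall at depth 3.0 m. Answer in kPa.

24.1 kPa

K_a = (1 − sin φ)/(1 + sin φ) = 0.3844.
σ_v = γz + q = 17.2 × 3.0 + 11 = 62.60 kPa.
σ_h = K_a σ_v = 0.3844 × 62.60 = 24.07 kPa.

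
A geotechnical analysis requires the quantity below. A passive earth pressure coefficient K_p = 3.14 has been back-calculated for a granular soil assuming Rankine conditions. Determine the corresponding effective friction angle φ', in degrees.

31.1°

K_p = (1+sin φ)/(1−sin φ) ⇒ sin φ = (K_p − 1)/(K_p + 1) = 0.5169.
φ = arcsin(0.5169) = 31.13°.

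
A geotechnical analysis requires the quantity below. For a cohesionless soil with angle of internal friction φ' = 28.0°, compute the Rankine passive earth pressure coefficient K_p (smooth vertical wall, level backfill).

2.77

K_p = (1 + sin φ)/(1 − sin φ) = tan²(45° + 28.0°/2) = 2.770.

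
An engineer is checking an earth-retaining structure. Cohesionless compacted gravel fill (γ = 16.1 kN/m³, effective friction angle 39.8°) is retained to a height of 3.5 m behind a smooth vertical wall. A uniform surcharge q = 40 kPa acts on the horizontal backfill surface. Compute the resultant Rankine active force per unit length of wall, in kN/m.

K_a = tan²(45° − φ/2) = 0.2194.
Soil triangle: ½ K_a γ H² = 0.5×0.2194×16.1×3.5² = 21.64 kN/m.
Surcharge rectangle: K_a q H = 0.2194×40×3.5 = 30.72 kN/m.
Total = 21.64 + 30.72 = 52.36 kN/m.

52.4 kN/m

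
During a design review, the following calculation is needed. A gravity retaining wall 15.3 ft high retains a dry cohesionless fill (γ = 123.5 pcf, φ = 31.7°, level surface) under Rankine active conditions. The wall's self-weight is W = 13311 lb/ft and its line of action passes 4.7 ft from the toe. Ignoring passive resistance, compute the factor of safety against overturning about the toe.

K_a = tan²(45° − 31.7°/2) = 0.3111.
P_a = ½K_aγH² = 0.5×0.3111×123.5×15.3² = 4497 lb/ft, acting at H/3 = 5.100 ft above the base.
Overturning moment M_o = P_a × H/3 = 4497 × 5.100 = 22930.
Resisting moment M_r = W × 4.7 = 13311 × 4.7 = 62560.
FS_overturning = M_r/M_o = 62560/22930 = 2.728.

2.73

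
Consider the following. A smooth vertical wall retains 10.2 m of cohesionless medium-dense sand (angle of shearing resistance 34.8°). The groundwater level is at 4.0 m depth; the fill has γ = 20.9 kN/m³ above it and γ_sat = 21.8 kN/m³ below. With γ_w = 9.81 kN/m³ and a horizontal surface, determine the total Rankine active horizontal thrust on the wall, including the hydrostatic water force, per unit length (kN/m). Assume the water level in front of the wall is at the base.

439 kN/m

K_a = tan²(45° − φ/2) = 0.2733.
γ' = 21.8 − 9.81 = 11.99 kN/m³. Depth below WT = 6.2 m.
σ'_h at WT = K_a γ d_w = 22.85 kPa; at base = 22.85 + K_a γ' × 6.2 = 43.17 kPa.
P₁ (0–4.0 m) = ½×22.85×4.0 = 45.70. P₂ (4.0–10.2 m) = ½(22.85+43.17)×6.2 = 204.6.
P_w = ½ γ_w h₂² = 0.5×9.81×6.2² = 188.5. Total = 45.70+204.6+188.5 = 438.9 kN/m.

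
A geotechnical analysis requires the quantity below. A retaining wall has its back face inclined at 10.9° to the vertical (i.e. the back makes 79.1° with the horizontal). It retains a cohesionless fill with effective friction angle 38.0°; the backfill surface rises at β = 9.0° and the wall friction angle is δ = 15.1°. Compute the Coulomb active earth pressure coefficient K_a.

K_a = sin²(α+φ) / [sin²α · sin(α−δ) · (1 + √{sin(φ+δ)sin(φ−β) / (sin(α−δ)sin(α+β))})²].
With α = 79.1°, φ = 38.0°, δ = 15.1°, β = 9.0°: K_a = 0.3331.

0.333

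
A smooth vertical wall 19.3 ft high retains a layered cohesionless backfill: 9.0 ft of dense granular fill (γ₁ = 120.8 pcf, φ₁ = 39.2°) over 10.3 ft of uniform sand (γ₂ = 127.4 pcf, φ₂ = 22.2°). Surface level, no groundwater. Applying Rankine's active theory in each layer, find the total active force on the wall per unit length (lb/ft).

9210 lb/ft

K_a1 = tan²(45°−39.2°/2) = 0.2255; K_a2 = tan²(45°−22.2°/2) = 0.4515.
Layer 1: σ at base = K_a1 γ₁ h₁ = 245.1 psf; P₁ = ½×245.1×9.0 = 1103.
Layer 2: σ_v at top = γ₁h₁ = 1087; σ_h top = K_a2×1087 = 490.9; σ_h base = K_a2×(1087+127.4×10.3) = 1083.
P₂ = ½(490.9+1083)×10.3 = 8108. Total P_a = 1103+8108 = 9211 lb/ft.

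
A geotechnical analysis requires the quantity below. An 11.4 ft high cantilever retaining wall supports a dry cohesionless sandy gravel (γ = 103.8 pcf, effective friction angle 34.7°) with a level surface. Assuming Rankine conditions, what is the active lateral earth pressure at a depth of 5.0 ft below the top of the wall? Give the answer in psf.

K_a = (1 − sin φ)/(1 + sin φ) = 0.2745.
σ_h = K_a γ z = 0.2745 × 103.8 × 5.0 = 142.5 psf.

142 psf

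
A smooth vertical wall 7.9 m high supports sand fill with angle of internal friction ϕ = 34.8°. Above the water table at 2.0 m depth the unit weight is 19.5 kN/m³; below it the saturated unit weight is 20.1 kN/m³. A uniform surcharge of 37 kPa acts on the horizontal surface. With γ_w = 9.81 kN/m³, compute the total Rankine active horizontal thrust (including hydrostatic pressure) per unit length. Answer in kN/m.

373 kN/m

K_a = tan²(45° − φ/2) = 0.2733.
γ' = 20.1 − 9.81 = 10.29 kN/m³. h₂ = H − d_w = 5.9 m.
σ'_h: at surface K_a·q = 10.11; at WT K_a(q+γd_w) = 20.77; at base K_a(q+γd_w+γ'h₂) = 37.36 kPa.
P₁ = ½(10.11+20.77)×2.0 = 30.88; P₂ = ½(20.77+37.36)×5.9 = 171.5; P_w = ½γ_w h₂² = 170.7.
Total = 30.88+171.5+170.7 = 373.1 kN/m.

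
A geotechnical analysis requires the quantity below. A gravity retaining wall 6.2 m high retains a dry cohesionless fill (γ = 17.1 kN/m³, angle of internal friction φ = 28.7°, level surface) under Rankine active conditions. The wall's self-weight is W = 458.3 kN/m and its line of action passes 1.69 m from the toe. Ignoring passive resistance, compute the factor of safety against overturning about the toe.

3.25

K_a = tan²(45° − 28.7°/2) = 0.3511.
P_a = ½K_aγH² = 0.5×0.3511×17.1×6.2² = 115.4 kN/m, acting at H/3 = 2.067 m above the base.
Overturning moment M_o = P_a × H/3 = 115.4 × 2.067 = 238.5.
Resisting moment M_r = W × 1.69 = 458.3 × 1.69 = 774.5.
FS_overturning = M_r/M_o = 774.5/238.5 = 3.247.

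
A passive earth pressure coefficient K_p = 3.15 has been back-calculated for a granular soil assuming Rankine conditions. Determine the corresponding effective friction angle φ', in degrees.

31.2°

K_p = (1+sin φ)/(1−sin φ) ⇒ sin φ = (K_p − 1)/(K_p + 1) = 0.5181.
φ = arcsin(0.5181) = 31.20°.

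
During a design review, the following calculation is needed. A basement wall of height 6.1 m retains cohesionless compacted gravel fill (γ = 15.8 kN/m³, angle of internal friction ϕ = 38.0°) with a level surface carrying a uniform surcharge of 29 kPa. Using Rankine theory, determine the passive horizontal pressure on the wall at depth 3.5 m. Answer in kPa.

K_p = (1 + sin φ)/(1 − sin φ) = 4.204.
σ_v = γz + q = 15.8 × 3.5 + 29 = 84.30 kPa.
σ_h = K_p σ_v = 4.204 × 84.30 = 354.4 kPa.

354 kPa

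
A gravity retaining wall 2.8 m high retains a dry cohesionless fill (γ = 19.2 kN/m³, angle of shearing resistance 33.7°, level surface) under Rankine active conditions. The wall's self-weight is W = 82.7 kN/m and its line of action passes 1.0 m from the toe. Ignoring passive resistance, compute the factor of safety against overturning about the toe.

K_a = tan²(45° − 33.7°/2) = 0.2863.
P_a = ½K_aγH² = 0.5×0.2863×19.2×2.8² = 21.55 kN/m, acting at H/3 = 0.9333 m above the base.
Overturning moment M_o = P_a × H/3 = 21.55 × 0.9333 = 20.11.
Resisting moment M_r = W × 1.0 = 82.7 × 1.0 = 82.70.
FS_overturning = M_r/M_o = 82.70/20.11 = 4.112.

4.11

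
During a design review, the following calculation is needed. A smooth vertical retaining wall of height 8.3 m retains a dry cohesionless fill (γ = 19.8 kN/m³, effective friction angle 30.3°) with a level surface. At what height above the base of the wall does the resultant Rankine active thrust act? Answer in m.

K_a = 0.3293.
The pressure distribution is triangular, so the resultant acts at H/3 above the base = 8.3/3 = 2.767 m.

2.77 m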